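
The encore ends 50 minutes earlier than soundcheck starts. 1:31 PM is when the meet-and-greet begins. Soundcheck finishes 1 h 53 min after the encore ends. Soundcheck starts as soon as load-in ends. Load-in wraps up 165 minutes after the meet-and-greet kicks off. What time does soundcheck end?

Load-in ends at 1:31 PM + 165 min = 4:16 PM.
So soundcheck starts at 4:16 PM.
The encore ends at 4:16 PM − 50 min = 3:26 PM.
Soundcheck ends at 3:26 PM + 113 min = 5:19 PM.

5:19 PM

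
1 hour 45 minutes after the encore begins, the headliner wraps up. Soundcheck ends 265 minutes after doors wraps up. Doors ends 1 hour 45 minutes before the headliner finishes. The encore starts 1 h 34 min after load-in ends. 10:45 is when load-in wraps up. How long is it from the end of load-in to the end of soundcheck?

5 h 59 min

The encore starts at 10:45 + 94 min = 12:19.
The headliner ends at 12:19 + 105 min = 14:04.
Doors ends at 14:04 − 105 min = 12:19.
Soundcheck ends at 12:19 + 265 min = 16:44.
From 10:45 to 16:44 is 5 h 59 min.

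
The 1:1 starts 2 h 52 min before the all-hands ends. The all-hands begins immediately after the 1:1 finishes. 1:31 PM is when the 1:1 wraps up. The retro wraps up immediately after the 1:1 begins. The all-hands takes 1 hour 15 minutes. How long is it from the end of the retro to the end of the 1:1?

The all-hands starts at 1:31 PM.
The all-hands ends at 1:31 PM + 75 min = 2:46 PM.
The 1:1 starts at 2:46 PM − 172 min = 11:54 AM.
So the retro ends at 11:54 AM.
From 11:54 AM to 1:31 PM is 97 minutes.

97 minutes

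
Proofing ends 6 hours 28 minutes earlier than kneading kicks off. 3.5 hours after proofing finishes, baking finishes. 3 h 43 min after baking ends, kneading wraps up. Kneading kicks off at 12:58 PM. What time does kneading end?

Proofing ends at 12:58 PM − 388 min = 6:30 AM.
Baking ends at 6:30 AM + 210 min = 10:00 AM.
Kneading ends at 10:00 AM + 223 min = 1:43 PM.

1:43 PM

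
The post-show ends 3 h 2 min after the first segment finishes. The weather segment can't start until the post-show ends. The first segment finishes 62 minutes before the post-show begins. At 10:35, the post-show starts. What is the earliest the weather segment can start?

The first segment ends at 10:35 − 62 min = 09:33.
The post-show ends at 09:33 + 182 min = 12:35.
The weather segment is bounded by the post-show, so the earliest it can start is 12:35.

12:35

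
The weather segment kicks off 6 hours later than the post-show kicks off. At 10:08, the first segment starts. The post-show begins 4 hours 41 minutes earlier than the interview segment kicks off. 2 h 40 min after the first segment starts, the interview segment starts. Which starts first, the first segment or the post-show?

the post-show

The interview segment starts at 10:08 + 160 min = 12:48.
The post-show starts at 12:48 − 281 min = 08:07.
The first segment starts at 10:08 and the post-show starts at 08:07, so the post-show is first.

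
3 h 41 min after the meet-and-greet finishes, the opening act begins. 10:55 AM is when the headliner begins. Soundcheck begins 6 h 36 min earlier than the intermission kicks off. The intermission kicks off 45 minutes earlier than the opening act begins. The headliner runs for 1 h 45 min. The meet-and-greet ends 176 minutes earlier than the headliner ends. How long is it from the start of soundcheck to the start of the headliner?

The headliner ends at 10:55 AM + 105 min = 12:40 PM.
The meet-and-greet ends at 12:40 PM − 176 min = 9:44 AM.
The opening act starts at 9:44 AM + 221 min = 1:25 PM.
The intermission starts at 1:25 PM − 45 min = 12:40 PM.
Soundcheck starts at 12:40 PM − 396 min = 6:04 AM.
From 6:04 AM to 10:55 AM is 291 minutes.

291 minutes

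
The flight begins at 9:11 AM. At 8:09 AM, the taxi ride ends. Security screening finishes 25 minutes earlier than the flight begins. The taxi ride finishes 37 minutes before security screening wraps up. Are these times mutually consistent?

Yes

Security screening ends at 9:11 AM − 25 min = 8:46 AM.
The taxi ride ends at 8:46 AM − 37 min = 8:09 AM.
That matches the stated 8:09 AM, so the schedule is consistent.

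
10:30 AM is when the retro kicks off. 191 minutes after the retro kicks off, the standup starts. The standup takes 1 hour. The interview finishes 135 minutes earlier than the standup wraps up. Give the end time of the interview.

12:26 PM

The standup starts at 10:30 AM + 191 min = 1:41 PM.
The standup ends at 1:41 PM + 60 min = 2:41 PM.
The interview ends at 2:41 PM − 135 min = 12:26 PM.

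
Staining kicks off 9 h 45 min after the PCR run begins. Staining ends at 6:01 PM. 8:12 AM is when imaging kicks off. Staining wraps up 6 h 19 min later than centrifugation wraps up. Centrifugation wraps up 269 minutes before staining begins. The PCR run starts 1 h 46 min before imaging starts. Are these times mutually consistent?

Yes

The PCR run starts at 8:12 AM − 106 min = 6:26 AM.
Staining starts at 6:26 AM + 585 min = 4:11 PM.
Centrifugation ends at 4:11 PM − 269 min = 11:42 AM.
Staining ends at 11:42 AM + 379 min = 6:01 PM.
That matches the stated 6:01 PM, so the schedule is consistent.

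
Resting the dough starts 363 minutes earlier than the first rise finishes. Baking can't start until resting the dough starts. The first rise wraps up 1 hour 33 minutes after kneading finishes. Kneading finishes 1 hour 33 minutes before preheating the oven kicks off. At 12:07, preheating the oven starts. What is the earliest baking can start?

06:04

Kneading ends at 12:07 − 93 min = 10:34.
The first rise ends at 10:34 + 93 min = 12:07.
Resting the dough starts at 12:07 − 363 min = 06:04.
Baking is bounded by resting the dough, so the earliest it can start is 06:04.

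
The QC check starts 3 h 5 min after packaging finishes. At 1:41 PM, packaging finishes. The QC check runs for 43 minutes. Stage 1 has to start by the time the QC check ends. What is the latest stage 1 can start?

5:29 PM

The QC check starts at 1:41 PM + 185 min = 4:46 PM.
The QC check ends at 4:46 PM + 43 min = 5:29 PM.
Stage 1 is bounded by the QC check, so the latest it can start is 5:29 PM.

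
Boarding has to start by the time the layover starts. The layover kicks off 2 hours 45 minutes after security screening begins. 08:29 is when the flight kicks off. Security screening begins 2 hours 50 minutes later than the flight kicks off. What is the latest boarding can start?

14:04

Security screening starts at 08:29 + 170 min = 11:19.
The layover starts at 11:19 + 165 min = 14:04.
Boarding is bounded by the layover, so the latest it can start is 14:04.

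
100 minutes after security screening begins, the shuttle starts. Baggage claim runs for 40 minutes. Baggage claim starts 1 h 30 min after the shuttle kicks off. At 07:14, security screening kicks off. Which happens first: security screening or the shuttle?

security screening

The shuttle starts at 07:14 + 100 min = 08:54.
Security screening starts at 07:14 and the shuttle starts at 08:54, so security screening is first.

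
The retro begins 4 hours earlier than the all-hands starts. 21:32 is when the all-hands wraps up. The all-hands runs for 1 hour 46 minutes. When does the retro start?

The all-hands starts at 21:32 − 106 min = 19:46.
The retro starts at 19:46 − 240 min = 15:46.

15:46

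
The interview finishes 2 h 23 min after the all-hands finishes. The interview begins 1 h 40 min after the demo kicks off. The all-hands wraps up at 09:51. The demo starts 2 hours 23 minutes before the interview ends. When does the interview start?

The interview ends at 09:51 + 143 min = 12:14.
The demo starts at 12:14 − 143 min = 09:51.
The interview starts at 09:51 + 100 min = 11:31.

11:31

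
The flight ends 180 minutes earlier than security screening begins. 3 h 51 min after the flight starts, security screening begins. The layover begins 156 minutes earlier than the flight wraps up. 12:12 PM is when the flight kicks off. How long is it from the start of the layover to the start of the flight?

1 hour 45 minutes

Security screening starts at 12:12 PM + 231 min = 4:03 PM.
The flight ends at 4:03 PM − 180 min = 1:03 PM.
The layover starts at 1:03 PM − 156 min = 10:27 AM.
From 10:27 AM to 12:12 PM is 1 hour 45 minutes.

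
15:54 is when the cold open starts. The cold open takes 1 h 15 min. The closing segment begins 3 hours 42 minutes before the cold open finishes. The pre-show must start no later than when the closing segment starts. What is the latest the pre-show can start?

The cold open ends at 15:54 + 75 min = 17:09.
The closing segment starts at 17:09 − 222 min = 13:27.
The pre-show is bounded by the closing segment, so the latest it can start is 13:27.

13:27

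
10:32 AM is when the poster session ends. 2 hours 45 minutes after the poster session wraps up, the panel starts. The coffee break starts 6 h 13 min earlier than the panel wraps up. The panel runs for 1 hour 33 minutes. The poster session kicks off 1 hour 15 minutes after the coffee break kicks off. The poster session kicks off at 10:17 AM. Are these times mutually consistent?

The panel starts at 10:32 AM + 165 min = 1:17 PM.
The panel ends at 1:17 PM + 93 min = 2:50 PM.
The coffee break starts at 2:50 PM − 373 min = 8:37 AM.
The poster session starts at 8:37 AM + 75 min = 9:52 AM.
But the poster session is also said to start at 10:17 AM — a 25-minute conflict.

No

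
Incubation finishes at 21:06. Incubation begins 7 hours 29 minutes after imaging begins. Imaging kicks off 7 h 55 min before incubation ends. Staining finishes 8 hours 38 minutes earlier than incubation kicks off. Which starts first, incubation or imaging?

imaging

Imaging starts at 21:06 − 475 min = 13:11.
Incubation starts at 13:11 + 449 min = 20:40.
Incubation starts at 20:40 and imaging starts at 13:11, so imaging is first.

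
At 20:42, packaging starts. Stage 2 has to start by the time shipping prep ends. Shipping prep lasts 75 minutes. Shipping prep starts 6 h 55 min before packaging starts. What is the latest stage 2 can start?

15:02

Shipping prep starts at 20:42 − 415 min = 13:47.
Shipping prep ends at 13:47 + 75 min = 15:02.
Stage 2 is bounded by shipping prep, so the latest it can start is 15:02.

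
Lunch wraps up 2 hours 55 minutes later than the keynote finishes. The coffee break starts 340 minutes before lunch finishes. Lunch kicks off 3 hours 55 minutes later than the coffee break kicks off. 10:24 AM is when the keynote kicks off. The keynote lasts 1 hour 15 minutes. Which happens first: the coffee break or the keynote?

The keynote ends at 10:24 AM + 75 min = 11:39 AM.
Lunch ends at 11:39 AM + 175 min = 2:34 PM.
The coffee break starts at 2:34 PM − 340 min = 8:54 AM.
The coffee break starts at 8:54 AM and the keynote starts at 10:24 AM, so the coffee break is first.

the coffee break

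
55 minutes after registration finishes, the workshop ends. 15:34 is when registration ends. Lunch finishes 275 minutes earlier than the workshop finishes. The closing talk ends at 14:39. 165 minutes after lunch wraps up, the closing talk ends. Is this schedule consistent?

The workshop ends at 15:34 + 55 min = 16:29.
Lunch ends at 16:29 − 275 min = 11:54.
The closing talk ends at 11:54 + 165 min = 14:39.
That matches the stated 14:39, so the schedule is consistent.

Yes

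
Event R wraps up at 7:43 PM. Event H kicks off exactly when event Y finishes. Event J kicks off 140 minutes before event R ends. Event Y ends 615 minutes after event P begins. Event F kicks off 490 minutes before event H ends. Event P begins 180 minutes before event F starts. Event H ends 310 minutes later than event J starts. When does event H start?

Event J starts at 7:43 PM − 140 min = 5:23 PM.
Event H ends at 5:23 PM + 310 min = 10:33 PM.
Event F starts at 10:33 PM − 490 min = 2:23 PM.
Event P starts at 2:23 PM − 180 min = 11:23 AM.
Event Y ends at 11:23 AM + 615 min = 9:38 PM.
So event H starts at 9:38 PM.

9:38 PM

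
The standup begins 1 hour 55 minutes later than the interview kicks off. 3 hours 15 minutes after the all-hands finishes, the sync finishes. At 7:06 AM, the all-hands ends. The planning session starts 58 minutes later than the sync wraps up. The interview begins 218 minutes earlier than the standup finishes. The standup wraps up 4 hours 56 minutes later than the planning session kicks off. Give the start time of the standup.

The sync ends at 7:06 AM + 195 min = 10:21 AM.
The planning session starts at 10:21 AM + 58 min = 11:19 AM.
The standup ends at 11:19 AM + 296 min = 4:15 PM.
The interview starts at 4:15 PM − 218 min = 12:37 PM.
The standup starts at 12:37 PM + 115 min = 2:32 PM.

2:32 PM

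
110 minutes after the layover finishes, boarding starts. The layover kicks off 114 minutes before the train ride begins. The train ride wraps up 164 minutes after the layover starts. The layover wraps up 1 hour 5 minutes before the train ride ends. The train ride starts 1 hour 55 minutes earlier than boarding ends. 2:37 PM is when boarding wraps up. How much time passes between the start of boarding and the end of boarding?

20 minutes

The train ride starts at 2:37 PM − 115 min = 12:42 PM.
The layover starts at 12:42 PM − 114 min = 10:48 AM.
The train ride ends at 10:48 AM + 164 min = 1:32 PM.
The layover ends at 1:32 PM − 65 min = 12:27 PM.
Boarding starts at 12:27 PM + 110 min = 2:17 PM.
From 2:17 PM to 2:37 PM is 20 minutes.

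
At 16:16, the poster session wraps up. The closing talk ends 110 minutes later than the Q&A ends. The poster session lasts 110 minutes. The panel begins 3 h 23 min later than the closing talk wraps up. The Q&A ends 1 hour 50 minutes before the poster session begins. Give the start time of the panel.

17:49

The poster session starts at 16:16 − 110 min = 14:26.
The Q&A ends at 14:26 − 110 min = 12:36.
The closing talk ends at 12:36 + 110 min = 14:26.
The panel starts at 14:26 + 203 min = 17:49.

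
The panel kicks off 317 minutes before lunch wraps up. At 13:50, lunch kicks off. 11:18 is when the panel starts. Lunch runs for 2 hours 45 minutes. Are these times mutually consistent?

Yes

Lunch ends at 13:50 + 165 min = 16:35.
The panel starts at 16:35 − 317 min = 11:18.
That matches the stated 11:18, so the schedule is consistent.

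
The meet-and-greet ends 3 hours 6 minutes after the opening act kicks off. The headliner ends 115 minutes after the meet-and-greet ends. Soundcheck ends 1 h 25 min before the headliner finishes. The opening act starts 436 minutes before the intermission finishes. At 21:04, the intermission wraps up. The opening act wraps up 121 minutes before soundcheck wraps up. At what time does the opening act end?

15:23

The opening act starts at 21:04 − 436 min = 13:48.
The meet-and-greet ends at 13:48 + 186 min = 16:54.
The headliner ends at 16:54 + 115 min = 18:49.
Soundcheck ends at 18:49 − 85 min = 17:24.
The opening act ends at 17:24 − 121 min = 15:23.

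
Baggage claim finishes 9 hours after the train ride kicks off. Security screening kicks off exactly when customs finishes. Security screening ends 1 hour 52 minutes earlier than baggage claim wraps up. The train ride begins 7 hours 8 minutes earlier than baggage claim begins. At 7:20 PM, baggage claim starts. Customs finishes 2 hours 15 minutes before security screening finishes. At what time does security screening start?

The train ride starts at 7:20 PM − 428 min = 12:12 PM.
Baggage claim ends at 12:12 PM + 540 min = 9:12 PM.
Security screening ends at 9:12 PM − 112 min = 7:20 PM.
Customs ends at 7:20 PM − 135 min = 5:05 PM.
So security screening starts at 5:05 PM.

5:05 PM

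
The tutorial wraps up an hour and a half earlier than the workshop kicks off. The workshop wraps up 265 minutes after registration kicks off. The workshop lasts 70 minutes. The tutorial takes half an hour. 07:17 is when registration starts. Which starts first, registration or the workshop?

The workshop ends at 07:17 + 265 min = 11:42.
The workshop starts at 11:42 − 70 min = 10:32.
Registration starts at 07:17 and the workshop starts at 10:32, so registration is first.

registration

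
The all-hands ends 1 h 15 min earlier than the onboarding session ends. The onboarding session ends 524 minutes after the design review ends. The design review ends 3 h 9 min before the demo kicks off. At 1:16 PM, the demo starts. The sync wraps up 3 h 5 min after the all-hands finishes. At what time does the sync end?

The design review ends at 1:16 PM − 189 min = 10:07 AM.
The onboarding session ends at 10:07 AM + 524 min = 6:51 PM.
The all-hands ends at 6:51 PM − 75 min = 5:36 PM.
The sync ends at 5:36 PM + 185 min = 8:41 PM.

8:41 PM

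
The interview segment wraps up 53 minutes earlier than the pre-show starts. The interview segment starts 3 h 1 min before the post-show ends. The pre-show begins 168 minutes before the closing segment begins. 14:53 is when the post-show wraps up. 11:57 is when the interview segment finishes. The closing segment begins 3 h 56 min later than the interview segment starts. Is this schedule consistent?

No

The interview segment starts at 14:53 − 181 min = 11:52.
The closing segment starts at 11:52 + 236 min = 15:48.
The pre-show starts at 15:48 − 168 min = 13:00.
The interview segment ends at 13:00 − 53 min = 12:07.
But the interview segment is also said to end at 11:57 — a 10-minute conflict.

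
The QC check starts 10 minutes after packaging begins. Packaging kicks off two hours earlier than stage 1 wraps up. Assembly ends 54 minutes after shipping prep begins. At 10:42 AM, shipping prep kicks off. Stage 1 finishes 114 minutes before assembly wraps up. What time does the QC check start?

7:52 AM

Assembly ends at 10:42 AM + 54 min = 11:36 AM.
Stage 1 ends at 11:36 AM − 114 min = 9:42 AM.
Packaging starts at 9:42 AM − 120 min = 7:42 AM.
The QC check starts at 7:42 AM + 10 min = 7:52 AM.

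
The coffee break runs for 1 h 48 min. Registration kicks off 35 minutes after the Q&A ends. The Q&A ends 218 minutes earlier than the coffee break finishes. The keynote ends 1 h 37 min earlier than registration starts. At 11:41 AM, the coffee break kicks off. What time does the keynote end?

8:49 AM

The coffee break ends at 11:41 AM + 108 min = 1:29 PM.
The Q&A ends at 1:29 PM − 218 min = 9:51 AM.
Registration starts at 9:51 AM + 35 min = 10:26 AM.
The keynote ends at 10:26 AM − 97 min = 8:49 AM.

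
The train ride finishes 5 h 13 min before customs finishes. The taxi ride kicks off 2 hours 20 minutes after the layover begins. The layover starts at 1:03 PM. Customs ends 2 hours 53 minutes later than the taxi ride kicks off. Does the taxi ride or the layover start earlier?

The taxi ride starts at 1:03 PM + 140 min = 3:23 PM.
The taxi ride starts at 3:23 PM and the layover starts at 1:03 PM, so the layover is first.

the layover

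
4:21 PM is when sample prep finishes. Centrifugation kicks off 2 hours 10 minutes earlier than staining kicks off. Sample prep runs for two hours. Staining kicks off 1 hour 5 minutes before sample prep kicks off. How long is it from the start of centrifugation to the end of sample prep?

Sample prep starts at 4:21 PM − 120 min = 2:21 PM.
Staining starts at 2:21 PM − 65 min = 1:16 PM.
Centrifugation starts at 1:16 PM − 130 min = 11:06 AM.
From 11:06 AM to 4:21 PM is 315 minutes.

315 minutes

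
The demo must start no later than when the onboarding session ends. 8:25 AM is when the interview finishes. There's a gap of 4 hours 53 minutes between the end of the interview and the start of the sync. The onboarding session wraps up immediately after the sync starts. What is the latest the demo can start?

The sync starts at 8:25 AM + 293 min = 1:18 PM.
So the onboarding session ends at 1:18 PM.
The demo is bounded by the onboarding session, so the latest it can start is 1:18 PM.

1:18 PM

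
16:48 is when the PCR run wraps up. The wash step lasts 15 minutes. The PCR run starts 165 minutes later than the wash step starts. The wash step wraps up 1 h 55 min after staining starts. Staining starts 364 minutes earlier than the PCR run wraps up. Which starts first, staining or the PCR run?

staining

Staining starts at 16:48 − 364 min = 10:44.
The wash step ends at 10:44 + 115 min = 12:39.
The wash step starts at 12:39 − 15 min = 12:24.
The PCR run starts at 12:24 + 165 min = 15:09.
Staining starts at 10:44 and the PCR run starts at 15:09, so staining is first.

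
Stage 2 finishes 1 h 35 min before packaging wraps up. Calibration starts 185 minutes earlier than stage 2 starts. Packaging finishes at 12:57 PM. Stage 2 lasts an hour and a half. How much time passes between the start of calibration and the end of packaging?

Stage 2 ends at 12:57 PM − 95 min = 11:22 AM.
Stage 2 starts at 11:22 AM − 90 min = 9:52 AM.
Calibration starts at 9:52 AM − 185 min = 6:47 AM.
From 6:47 AM to 12:57 PM is 370 minutes.

370 minutes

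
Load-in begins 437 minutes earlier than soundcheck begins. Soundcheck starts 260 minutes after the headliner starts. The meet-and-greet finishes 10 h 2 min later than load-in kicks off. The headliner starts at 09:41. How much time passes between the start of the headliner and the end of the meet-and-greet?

Soundcheck starts at 09:41 + 260 min = 14:01.
Load-in starts at 14:01 − 437 min = 06:44.
The meet-and-greet ends at 06:44 + 602 min = 16:46.
From 09:41 to 16:46 is 7 h 5 min.

7 h 5 min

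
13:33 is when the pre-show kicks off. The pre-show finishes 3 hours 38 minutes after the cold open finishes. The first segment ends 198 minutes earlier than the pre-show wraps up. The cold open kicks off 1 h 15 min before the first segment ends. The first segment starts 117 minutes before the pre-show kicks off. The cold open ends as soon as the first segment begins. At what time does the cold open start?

The first segment starts at 13:33 − 117 min = 11:36.
So the cold open ends at 11:36.
The pre-show ends at 11:36 + 218 min = 15:14.
The first segment ends at 15:14 − 198 min = 11:56.
The cold open starts at 11:56 − 75 min = 10:41.

10:41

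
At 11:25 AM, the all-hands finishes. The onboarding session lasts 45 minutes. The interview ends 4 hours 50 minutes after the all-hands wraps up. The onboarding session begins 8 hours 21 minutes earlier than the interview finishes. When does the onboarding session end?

8:39 AM

The interview ends at 11:25 AM + 290 min = 4:15 PM.
The onboarding session starts at 4:15 PM − 501 min = 7:54 AM.
The onboarding session ends at 7:54 AM + 45 min = 8:39 AM.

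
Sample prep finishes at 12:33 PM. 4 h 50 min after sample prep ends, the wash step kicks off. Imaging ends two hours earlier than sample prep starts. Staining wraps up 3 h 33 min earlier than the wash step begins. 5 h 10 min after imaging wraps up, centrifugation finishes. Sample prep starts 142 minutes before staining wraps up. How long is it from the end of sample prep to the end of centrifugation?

2 h 5 min

The wash step starts at 12:33 PM + 290 min = 5:23 PM.
Staining ends at 5:23 PM − 213 min = 1:50 PM.
Sample prep starts at 1:50 PM − 142 min = 11:28 AM.
Imaging ends at 11:28 AM − 120 min = 9:28 AM.
Centrifugation ends at 9:28 AM + 310 min = 2:38 PM.
From 12:33 PM to 2:38 PM is 2 h 5 min.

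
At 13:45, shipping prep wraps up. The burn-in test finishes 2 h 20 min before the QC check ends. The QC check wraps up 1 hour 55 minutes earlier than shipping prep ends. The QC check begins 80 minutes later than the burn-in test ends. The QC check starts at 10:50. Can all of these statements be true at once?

Yes

The QC check ends at 13:45 − 115 min = 11:50.
The burn-in test ends at 11:50 − 140 min = 09:30.
The QC check starts at 09:30 + 80 min = 10:50.
That matches the stated 10:50, so the schedule is consistent.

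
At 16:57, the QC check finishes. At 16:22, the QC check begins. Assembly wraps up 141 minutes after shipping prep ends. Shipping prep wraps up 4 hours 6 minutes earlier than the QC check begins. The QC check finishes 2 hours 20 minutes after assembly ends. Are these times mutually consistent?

Yes

Shipping prep ends at 16:22 − 246 min = 12:16.
Assembly ends at 12:16 + 141 min = 14:37.
The QC check ends at 14:37 + 140 min = 16:57.
That matches the stated 16:57, so the schedule is consistent.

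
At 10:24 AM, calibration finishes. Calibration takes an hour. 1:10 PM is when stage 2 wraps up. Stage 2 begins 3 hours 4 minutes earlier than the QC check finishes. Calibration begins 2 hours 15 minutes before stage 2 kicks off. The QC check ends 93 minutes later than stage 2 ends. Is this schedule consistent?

Yes

The QC check ends at 1:10 PM + 93 min = 2:43 PM.
Stage 2 starts at 2:43 PM − 184 min = 11:39 AM.
Calibration starts at 11:39 AM − 135 min = 9:24 AM.
Calibration ends at 9:24 AM + 60 min = 10:24 AM.
That matches the stated 10:24 AM, so the schedule is consistent.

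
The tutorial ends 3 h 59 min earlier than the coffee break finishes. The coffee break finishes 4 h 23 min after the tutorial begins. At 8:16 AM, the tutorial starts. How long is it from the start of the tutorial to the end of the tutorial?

The coffee break ends at 8:16 AM + 263 min = 12:39 PM.
The tutorial ends at 12:39 PM − 239 min = 8:40 AM.
From 8:16 AM to 8:40 AM is 24 minutes.

24 minutes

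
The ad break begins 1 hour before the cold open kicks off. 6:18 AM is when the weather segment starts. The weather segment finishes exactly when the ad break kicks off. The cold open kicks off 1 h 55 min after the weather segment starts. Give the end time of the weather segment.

7:13 AM

The cold open starts at 6:18 AM + 115 min = 8:13 AM.
The ad break starts at 8:13 AM − 60 min = 7:13 AM.
So the weather segment ends at 7:13 AM.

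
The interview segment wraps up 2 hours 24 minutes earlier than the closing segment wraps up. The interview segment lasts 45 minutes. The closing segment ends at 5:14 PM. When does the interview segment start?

The interview segment ends at 5:14 PM − 144 min = 2:50 PM.
The interview segment starts at 2:50 PM − 45 min = 2:05 PM.

2:05 PM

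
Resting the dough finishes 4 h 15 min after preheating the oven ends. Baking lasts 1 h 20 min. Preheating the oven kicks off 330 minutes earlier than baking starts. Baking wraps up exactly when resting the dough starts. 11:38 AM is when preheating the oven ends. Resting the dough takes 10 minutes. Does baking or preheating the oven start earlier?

Resting the dough ends at 11:38 AM + 255 min = 3:53 PM.
Resting the dough starts at 3:53 PM − 10 min = 3:43 PM.
So baking ends at 3:43 PM.
Baking starts at 3:43 PM − 80 min = 2:23 PM.
Preheating the oven starts at 2:23 PM − 330 min = 8:53 AM.
Baking starts at 2:23 PM and preheating the oven starts at 8:53 AM, so preheating the oven is first.

preheating the oven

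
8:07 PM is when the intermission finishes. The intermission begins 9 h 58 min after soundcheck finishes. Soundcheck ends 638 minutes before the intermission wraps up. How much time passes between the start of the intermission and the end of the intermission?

40 minutes

Soundcheck ends at 8:07 PM − 638 min = 9:29 AM.
The intermission starts at 9:29 AM + 598 min = 7:27 PM.
From 7:27 PM to 8:07 PM is 40 minutes.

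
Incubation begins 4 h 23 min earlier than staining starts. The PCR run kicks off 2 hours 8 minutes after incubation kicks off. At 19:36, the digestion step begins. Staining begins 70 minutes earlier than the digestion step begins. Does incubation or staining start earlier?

incubation

Staining starts at 19:36 − 70 min = 18:26.
Incubation starts at 18:26 − 263 min = 14:03.
Incubation starts at 14:03 and staining starts at 18:26, so incubation is first.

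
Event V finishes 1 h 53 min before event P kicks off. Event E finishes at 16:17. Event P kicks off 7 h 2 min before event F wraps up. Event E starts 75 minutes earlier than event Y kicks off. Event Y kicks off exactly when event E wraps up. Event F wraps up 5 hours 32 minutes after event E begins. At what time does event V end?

11:39

Event Y starts at 16:17.
Event E starts at 16:17 − 75 min = 15:02.
Event F ends at 15:02 + 332 min = 20:34.
Event P starts at 20:34 − 422 min = 13:32.
Event V ends at 13:32 − 113 min = 11:39.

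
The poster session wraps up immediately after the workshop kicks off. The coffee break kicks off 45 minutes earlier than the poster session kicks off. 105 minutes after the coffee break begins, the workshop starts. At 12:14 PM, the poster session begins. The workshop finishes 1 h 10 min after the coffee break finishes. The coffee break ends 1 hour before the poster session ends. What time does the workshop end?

1:24 PM

The coffee break starts at 12:14 PM − 45 min = 11:29 AM.
The workshop starts at 11:29 AM + 105 min = 1:14 PM.
So the poster session ends at 1:14 PM.
The coffee break ends at 1:14 PM − 60 min = 12:14 PM.
The workshop ends at 12:14 PM + 70 min = 1:24 PM.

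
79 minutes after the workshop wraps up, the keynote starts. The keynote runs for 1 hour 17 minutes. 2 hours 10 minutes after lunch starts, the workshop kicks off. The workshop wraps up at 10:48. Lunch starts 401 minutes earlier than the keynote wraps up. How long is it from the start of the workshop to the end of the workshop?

The keynote starts at 10:48 + 79 min = 12:07.
The keynote ends at 12:07 + 77 min = 13:24.
Lunch starts at 13:24 − 401 min = 06:43.
The workshop starts at 06:43 + 130 min = 08:53.
From 08:53 to 10:48 is 1 h 55 min.

1 h 55 min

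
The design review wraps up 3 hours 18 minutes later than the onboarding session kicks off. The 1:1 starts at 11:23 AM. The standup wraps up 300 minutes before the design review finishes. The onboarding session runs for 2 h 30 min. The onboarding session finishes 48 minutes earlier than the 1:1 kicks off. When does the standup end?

The onboarding session ends at 11:23 AM − 48 min = 10:35 AM.
The onboarding session starts at 10:35 AM − 150 min = 8:05 AM.
The design review ends at 8:05 AM + 198 min = 11:23 AM.
The standup ends at 11:23 AM − 300 min = 6:23 AM.

6:23 AM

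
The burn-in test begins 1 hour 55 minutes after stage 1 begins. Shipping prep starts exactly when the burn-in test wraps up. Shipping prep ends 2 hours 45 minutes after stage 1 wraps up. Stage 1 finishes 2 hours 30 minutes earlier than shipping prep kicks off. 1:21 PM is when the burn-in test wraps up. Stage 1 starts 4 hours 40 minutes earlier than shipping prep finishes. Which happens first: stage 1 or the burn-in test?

Shipping prep starts at 1:21 PM.
Stage 1 ends at 1:21 PM − 150 min = 10:51 AM.
Shipping prep ends at 10:51 AM + 165 min = 1:36 PM.
Stage 1 starts at 1:36 PM − 280 min = 8:56 AM.
The burn-in test starts at 8:56 AM + 115 min = 10:51 AM.
Stage 1 starts at 8:56 AM and the burn-in test starts at 10:51 AM, so stage 1 is first.

stage 1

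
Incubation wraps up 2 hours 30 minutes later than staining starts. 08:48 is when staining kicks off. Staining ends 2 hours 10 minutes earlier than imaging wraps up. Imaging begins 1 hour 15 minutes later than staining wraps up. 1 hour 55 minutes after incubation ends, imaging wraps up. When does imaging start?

Incubation ends at 08:48 + 150 min = 11:18.
Imaging ends at 11:18 + 115 min = 13:13.
Staining ends at 13:13 − 130 min = 11:03.
Imaging starts at 11:03 + 75 min = 12:18.

12:18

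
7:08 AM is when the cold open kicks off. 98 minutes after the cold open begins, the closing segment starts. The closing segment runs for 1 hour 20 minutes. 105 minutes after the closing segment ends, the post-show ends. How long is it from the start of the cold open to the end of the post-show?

4 hours 43 minutes

The closing segment starts at 7:08 AM + 98 min = 8:46 AM.
The closing segment ends at 8:46 AM + 80 min = 10:06 AM.
The post-show ends at 10:06 AM + 105 min = 11:51 AM.
From 7:08 AM to 11:51 AM is 4 hours 43 minutes.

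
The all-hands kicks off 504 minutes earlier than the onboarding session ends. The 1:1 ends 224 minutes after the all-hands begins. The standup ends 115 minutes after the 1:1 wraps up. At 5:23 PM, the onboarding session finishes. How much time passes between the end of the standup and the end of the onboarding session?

The all-hands starts at 5:23 PM − 504 min = 8:59 AM.
The 1:1 ends at 8:59 AM + 224 min = 12:43 PM.
The standup ends at 12:43 PM + 115 min = 2:38 PM.
From 2:38 PM to 5:23 PM is 2 hours 45 minutes.

2 hours 45 minutes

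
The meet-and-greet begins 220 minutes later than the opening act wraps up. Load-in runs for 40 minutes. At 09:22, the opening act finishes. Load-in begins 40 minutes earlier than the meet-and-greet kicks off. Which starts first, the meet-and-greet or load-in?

load-in

The meet-and-greet starts at 09:22 + 220 min = 13:02.
Load-in starts at 13:02 − 40 min = 12:22.
The meet-and-greet starts at 13:02 and load-in starts at 12:22, so load-in is first.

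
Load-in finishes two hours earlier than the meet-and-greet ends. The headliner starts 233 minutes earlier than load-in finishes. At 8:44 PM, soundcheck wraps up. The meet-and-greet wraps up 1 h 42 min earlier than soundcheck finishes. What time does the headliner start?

The meet-and-greet ends at 8:44 PM − 102 min = 7:02 PM.
Load-in ends at 7:02 PM − 120 min = 5:02 PM.
The headliner starts at 5:02 PM − 233 min = 1:09 PM.

1:09 PM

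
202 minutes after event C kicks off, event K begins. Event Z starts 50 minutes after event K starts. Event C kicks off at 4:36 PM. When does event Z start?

Event K starts at 4:36 PM + 202 min = 7:58 PM.
Event Z starts at 7:58 PM + 50 min = 8:48 PM.

8:48 PM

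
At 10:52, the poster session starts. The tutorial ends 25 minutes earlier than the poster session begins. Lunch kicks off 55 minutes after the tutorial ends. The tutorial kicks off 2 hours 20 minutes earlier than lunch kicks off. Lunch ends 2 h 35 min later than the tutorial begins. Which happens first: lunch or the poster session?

the poster session

The tutorial ends at 10:52 − 25 min = 10:27.
Lunch starts at 10:27 + 55 min = 11:22.
Lunch starts at 11:22 and the poster session starts at 10:52, so the poster session is first.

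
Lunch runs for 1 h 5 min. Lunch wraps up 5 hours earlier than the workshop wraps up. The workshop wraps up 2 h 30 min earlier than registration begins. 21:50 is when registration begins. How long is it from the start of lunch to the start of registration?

8 hours 35 minutes

The workshop ends at 21:50 − 150 min = 19:20.
Lunch ends at 19:20 − 300 min = 14:20.
Lunch starts at 14:20 − 65 min = 13:15.
From 13:15 to 21:50 is 8 hours 35 minutes.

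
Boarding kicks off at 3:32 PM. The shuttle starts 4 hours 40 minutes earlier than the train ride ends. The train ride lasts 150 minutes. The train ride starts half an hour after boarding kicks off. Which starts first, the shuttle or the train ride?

The train ride starts at 3:32 PM + 30 min = 4:02 PM.
The train ride ends at 4:02 PM + 150 min = 6:32 PM.
The shuttle starts at 6:32 PM − 280 min = 1:52 PM.
The shuttle starts at 1:52 PM and the train ride starts at 4:02 PM, so the shuttle is first.

the shuttle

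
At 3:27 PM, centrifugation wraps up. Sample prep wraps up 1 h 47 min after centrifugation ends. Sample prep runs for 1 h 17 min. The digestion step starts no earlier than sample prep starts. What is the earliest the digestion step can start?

3:57 PM

Sample prep ends at 3:27 PM + 107 min = 5:14 PM.
Sample prep starts at 5:14 PM − 77 min = 3:57 PM.
The digestion step is bounded by sample prep, so the earliest it can start is 3:57 PM.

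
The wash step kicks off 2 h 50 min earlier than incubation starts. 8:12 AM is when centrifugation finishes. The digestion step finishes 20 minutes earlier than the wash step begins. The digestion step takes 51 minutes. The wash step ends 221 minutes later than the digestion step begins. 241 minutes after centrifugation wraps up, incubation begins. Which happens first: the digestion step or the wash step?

the digestion step

Incubation starts at 8:12 AM + 241 min = 12:13 PM.
The wash step starts at 12:13 PM − 170 min = 9:23 AM.
The digestion step ends at 9:23 AM − 20 min = 9:03 AM.
The digestion step starts at 9:03 AM − 51 min = 8:12 AM.
The digestion step starts at 8:12 AM and the wash step starts at 9:23 AM, so the digestion step is first.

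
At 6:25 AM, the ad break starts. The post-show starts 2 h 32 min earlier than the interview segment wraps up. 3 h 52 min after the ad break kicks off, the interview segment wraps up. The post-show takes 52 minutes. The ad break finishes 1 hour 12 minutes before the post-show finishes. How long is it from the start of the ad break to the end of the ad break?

The interview segment ends at 6:25 AM + 232 min = 10:17 AM.
The post-show starts at 10:17 AM − 152 min = 7:45 AM.
The post-show ends at 7:45 AM + 52 min = 8:37 AM.
The ad break ends at 8:37 AM − 72 min = 7:25 AM.
From 6:25 AM to 7:25 AM is 60 minutes.

60 minutes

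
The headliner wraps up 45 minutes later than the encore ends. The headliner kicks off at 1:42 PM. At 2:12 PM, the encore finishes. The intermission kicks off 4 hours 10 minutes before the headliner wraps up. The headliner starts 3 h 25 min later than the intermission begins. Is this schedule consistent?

No

The headliner ends at 2:12 PM + 45 min = 2:57 PM.
The intermission starts at 2:57 PM − 250 min = 10:47 AM.
The headliner starts at 10:47 AM + 205 min = 2:12 PM.
But the headliner is also said to start at 1:42 PM — a 30-minute conflict.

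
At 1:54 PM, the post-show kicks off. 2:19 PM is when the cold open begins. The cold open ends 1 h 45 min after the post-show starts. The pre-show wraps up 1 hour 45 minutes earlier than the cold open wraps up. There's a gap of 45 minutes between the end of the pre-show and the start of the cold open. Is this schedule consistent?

No

The cold open ends at 1:54 PM + 105 min = 3:39 PM.
The pre-show ends at 3:39 PM − 105 min = 1:54 PM.
The cold open starts at 1:54 PM + 45 min = 2:39 PM.
But the cold open is also said to start at 2:19 PM — a 20-minute conflict.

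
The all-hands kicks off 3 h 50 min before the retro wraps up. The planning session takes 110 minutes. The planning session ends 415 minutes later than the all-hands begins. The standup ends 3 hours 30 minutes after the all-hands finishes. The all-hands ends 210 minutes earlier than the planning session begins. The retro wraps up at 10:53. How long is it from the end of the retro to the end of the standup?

The all-hands starts at 10:53 − 230 min = 07:03.
The planning session ends at 07:03 + 415 min = 13:58.
The planning session starts at 13:58 − 110 min = 12:08.
The all-hands ends at 12:08 − 210 min = 08:38.
The standup ends at 08:38 + 210 min = 12:08.
From 10:53 to 12:08 is 1 h 15 min.

1 h 15 min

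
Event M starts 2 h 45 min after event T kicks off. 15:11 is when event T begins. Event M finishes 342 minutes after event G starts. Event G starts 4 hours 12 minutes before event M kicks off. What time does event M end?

19:26

Event M starts at 15:11 + 165 min = 17:56.
Event G starts at 17:56 − 252 min = 13:44.
Event M ends at 13:44 + 342 min = 19:26.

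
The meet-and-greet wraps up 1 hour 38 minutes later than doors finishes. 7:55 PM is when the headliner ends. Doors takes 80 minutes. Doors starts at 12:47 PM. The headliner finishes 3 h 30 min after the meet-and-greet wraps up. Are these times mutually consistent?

No

Doors ends at 12:47 PM + 80 min = 2:07 PM.
The meet-and-greet ends at 2:07 PM + 98 min = 3:45 PM.
The headliner ends at 3:45 PM + 210 min = 7:15 PM.
But the headliner is also said to end at 7:55 PM — a 40-minute conflict.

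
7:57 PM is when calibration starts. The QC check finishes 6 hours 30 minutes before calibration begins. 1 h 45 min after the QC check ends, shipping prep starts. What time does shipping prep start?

3:12 PM

The QC check ends at 7:57 PM − 390 min = 1:27 PM.
Shipping prep starts at 1:27 PM + 105 min = 3:12 PM.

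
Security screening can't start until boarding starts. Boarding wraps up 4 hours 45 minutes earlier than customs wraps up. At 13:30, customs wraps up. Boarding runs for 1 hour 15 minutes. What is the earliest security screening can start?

07:30

Boarding ends at 13:30 − 285 min = 08:45.
Boarding starts at 08:45 − 75 min = 07:30.
Security screening is bounded by boarding, so the earliest it can start is 07:30.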